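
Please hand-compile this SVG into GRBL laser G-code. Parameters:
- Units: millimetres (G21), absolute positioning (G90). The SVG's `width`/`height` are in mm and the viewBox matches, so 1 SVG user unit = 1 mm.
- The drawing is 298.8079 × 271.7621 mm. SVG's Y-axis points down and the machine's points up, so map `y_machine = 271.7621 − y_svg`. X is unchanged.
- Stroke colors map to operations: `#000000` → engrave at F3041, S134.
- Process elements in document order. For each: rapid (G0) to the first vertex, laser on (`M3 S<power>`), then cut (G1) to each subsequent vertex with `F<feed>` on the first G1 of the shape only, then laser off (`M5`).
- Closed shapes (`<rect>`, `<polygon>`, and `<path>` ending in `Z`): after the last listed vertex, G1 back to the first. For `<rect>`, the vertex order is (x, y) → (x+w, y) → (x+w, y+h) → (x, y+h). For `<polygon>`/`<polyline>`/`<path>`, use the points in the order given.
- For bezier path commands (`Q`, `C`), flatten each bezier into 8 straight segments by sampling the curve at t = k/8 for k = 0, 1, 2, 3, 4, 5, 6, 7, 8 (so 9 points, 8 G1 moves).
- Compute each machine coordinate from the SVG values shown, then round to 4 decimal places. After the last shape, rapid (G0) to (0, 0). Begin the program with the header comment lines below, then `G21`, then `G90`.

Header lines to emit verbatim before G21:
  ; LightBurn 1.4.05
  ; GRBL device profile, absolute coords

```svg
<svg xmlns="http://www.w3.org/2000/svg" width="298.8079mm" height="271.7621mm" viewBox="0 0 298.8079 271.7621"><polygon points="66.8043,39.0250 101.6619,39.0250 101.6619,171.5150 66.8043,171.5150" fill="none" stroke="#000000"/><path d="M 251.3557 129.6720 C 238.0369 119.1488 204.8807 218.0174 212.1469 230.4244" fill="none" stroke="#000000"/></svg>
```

; LightBurn 1.4.05
; GRBL device profile, absolute coords
G21
G90
G0 X66.8043 Y232.7371
M3 S134
G1 X101.6619 Y232.7371 F3041
G1 X101.6619 Y100.2471
G1 X66.8043 Y100.2471
G1 X66.8043 Y232.7371
M5
G0 X251.3557 Y142.0901
M3 S134
G1 X245.5490 Y141.2911 F3041
G1 X238.5886 Y132.5317
G1 X231.1809 Y118.1072
G1 X224.0319 Y100.3127
G1 X217.8479 Y81.4434
G1 X213.3349 Y63.7943
G1 X211.1992 Y49.6607
G1 X212.1469 Y41.3377
M5
G0 X0.0000 Y0.0000

viewBox `0 0 298.8079 271.7621` with mm width/height → 1 unit = 1 mm. Flip: y_m = 271.7621 − y_svg.

**Shape 1** — `<polygon>` rectangle, stroke `#000000` → engrave (S134, F3041). Machine vertices: (66.8043,232.7371) → (101.6619,232.7371) → (101.6619,100.2471) → (66.8043,100.2471) → (66.8043,232.7371). Closed: final G1 returns to the first vertex.

**Shape 2** — `<path>` cubic bezier, stroke `#000000` → engrave (S134, F3041). Control points (SVG): P0=(251.3557,129.6720), P1=(238.0369,119.1488), P2=(204.8807,218.0174), P3=(212.1469,230.4244); sampled at t=k/8. Machine vertices: (251.3557,142.0901) → (245.5490,141.2911) → (238.5886,132.5317) → (231.1809,118.1072) → (224.0319,100.3127) → (217.8479,81.4434) → (213.3349,63.7943) → (211.1992,49.6607) → (212.1469,41.3377). Open path.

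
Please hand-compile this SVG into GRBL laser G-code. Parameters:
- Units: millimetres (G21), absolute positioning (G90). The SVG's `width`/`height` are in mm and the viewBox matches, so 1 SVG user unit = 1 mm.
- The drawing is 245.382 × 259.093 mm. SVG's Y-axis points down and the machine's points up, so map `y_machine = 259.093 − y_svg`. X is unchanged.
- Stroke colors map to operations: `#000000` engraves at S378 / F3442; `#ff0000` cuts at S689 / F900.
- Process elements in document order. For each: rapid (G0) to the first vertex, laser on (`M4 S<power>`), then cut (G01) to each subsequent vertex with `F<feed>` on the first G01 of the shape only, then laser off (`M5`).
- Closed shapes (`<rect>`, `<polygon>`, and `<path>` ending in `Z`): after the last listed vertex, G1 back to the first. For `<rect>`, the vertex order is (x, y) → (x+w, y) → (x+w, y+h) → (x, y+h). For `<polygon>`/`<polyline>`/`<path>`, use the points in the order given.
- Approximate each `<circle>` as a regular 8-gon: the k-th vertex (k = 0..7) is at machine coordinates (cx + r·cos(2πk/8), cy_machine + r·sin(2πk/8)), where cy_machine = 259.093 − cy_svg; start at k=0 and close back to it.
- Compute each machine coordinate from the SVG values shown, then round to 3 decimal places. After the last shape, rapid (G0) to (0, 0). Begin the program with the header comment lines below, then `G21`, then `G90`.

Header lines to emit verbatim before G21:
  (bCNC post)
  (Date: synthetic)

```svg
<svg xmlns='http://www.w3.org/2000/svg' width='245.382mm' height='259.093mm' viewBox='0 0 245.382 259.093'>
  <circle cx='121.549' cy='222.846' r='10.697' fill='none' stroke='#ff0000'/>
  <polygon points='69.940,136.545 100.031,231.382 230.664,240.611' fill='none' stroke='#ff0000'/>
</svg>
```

viewBox `0 0 245.382 259.093` with mm width/height → 1 unit = 1 mm. Flip: y_m = 259.093 − y_svg.

**Shape 1** — `<circle>` circle, stroke `#ff0000` → cut (S689, F900). Machine vertices: (132.246,36.247) → (129.113,43.811) → (121.549,46.944) → (113.985,43.811) → (110.852,36.247) → (113.985,28.683) → (121.549,25.550) → (129.113,28.683) → (132.246,36.247). Closed: final G1 returns to the first vertex.

**Shape 2** — `<polygon>` closed polygon, stroke `#ff0000` → cut (S689, F900). Machine vertices: (69.940,122.548) → (100.031,27.711) → (230.664,18.482) → (69.940,122.548). Closed: final G1 returns to the first vertex.

(bCNC post)
(Date: synthetic)
G21
G90
G0 X132.246 Y36.247
M4 S689
G01 X129.113 Y43.811 F900
G01 X121.549 Y46.944
G01 X113.985 Y43.811
G01 X110.852 Y36.247
G01 X113.985 Y28.683
G01 X121.549 Y25.550
G01 X129.113 Y28.683
G01 X132.246 Y36.247
M5
G0 X69.940 Y122.548
M4 S689
G01 X100.031 Y27.711 F900
G01 X230.664 Y18.482
G01 X69.940 Y122.548
M5
G0 X0.000 Y0.000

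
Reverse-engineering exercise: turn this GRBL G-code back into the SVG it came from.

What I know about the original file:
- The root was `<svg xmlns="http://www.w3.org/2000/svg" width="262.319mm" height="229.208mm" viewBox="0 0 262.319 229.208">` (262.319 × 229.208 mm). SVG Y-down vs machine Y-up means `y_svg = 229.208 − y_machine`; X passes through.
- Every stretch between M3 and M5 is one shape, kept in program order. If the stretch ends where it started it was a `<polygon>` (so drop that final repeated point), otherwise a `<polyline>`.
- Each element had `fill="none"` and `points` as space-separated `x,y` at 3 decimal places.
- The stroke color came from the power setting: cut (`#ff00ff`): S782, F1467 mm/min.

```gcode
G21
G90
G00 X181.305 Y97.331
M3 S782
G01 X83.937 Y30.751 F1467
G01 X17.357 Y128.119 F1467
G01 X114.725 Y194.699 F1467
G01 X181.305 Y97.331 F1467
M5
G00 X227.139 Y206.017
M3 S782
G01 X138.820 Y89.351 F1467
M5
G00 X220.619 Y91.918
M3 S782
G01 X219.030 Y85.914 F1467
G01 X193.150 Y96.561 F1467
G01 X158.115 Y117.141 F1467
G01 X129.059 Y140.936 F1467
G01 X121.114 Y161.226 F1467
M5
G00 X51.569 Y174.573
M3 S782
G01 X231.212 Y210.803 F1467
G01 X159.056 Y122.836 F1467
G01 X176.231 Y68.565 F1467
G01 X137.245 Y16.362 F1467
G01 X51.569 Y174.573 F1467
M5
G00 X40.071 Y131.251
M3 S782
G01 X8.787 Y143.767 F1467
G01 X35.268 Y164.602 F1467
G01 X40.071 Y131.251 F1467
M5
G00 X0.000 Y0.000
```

Each laser-on run becomes one SVG element. Flip Y back into SVG space with y_svg = 229.208 − y_machine. Every run uses S782, so all elements get stroke `#ff00ff` (cut).

Run 1: The run returns to its start, so emit a `<polygon>` with points (Y-flipped): 181.305,131.877 83.937,198.457 17.357,101.089 114.725,34.509.

Run 2: The run is open, so emit a `<polyline>` with points (Y-flipped): 227.139,23.191 138.820,139.857.

Run 3: The run is open, so emit a `<polyline>` with points (Y-flipped): 220.619,137.290 219.030,143.294 193.150,132.647 158.115,112.067 129.059,88.272 121.114,67.982.

Run 4: The run returns to its start, so emit a `<polygon>` with points (Y-flipped): 51.569,54.635 231.212,18.405 159.056,106.372 176.231,160.643 137.245,212.846.

Run 5: The run returns to its start, so emit a `<polygon>` with points (Y-flipped): 40.071,97.957 8.787,85.441 35.268,64.606.

<svg xmlns="http://www.w3.org/2000/svg" width="262.319mm" height="229.208mm" viewBox="0 0 262.319 229.208">
  <polygon points="181.305,131.877 83.937,198.457 17.357,101.089 114.725,34.509" fill="none" stroke="#ff00ff"/>
  <polyline points="227.139,23.191 138.820,139.857" fill="none" stroke="#ff00ff"/>
  <polyline points="220.619,137.290 219.030,143.294 193.150,132.647 158.115,112.067 129.059,88.272 121.114,67.982" fill="none" stroke="#ff00ff"/>
  <polygon points="51.569,54.635 231.212,18.405 159.056,106.372 176.231,160.643 137.245,212.846" fill="none" stroke="#ff00ff"/>
  <polygon points="40.071,97.957 8.787,85.441 35.268,64.606" fill="none" stroke="#ff00ff"/>
</svg>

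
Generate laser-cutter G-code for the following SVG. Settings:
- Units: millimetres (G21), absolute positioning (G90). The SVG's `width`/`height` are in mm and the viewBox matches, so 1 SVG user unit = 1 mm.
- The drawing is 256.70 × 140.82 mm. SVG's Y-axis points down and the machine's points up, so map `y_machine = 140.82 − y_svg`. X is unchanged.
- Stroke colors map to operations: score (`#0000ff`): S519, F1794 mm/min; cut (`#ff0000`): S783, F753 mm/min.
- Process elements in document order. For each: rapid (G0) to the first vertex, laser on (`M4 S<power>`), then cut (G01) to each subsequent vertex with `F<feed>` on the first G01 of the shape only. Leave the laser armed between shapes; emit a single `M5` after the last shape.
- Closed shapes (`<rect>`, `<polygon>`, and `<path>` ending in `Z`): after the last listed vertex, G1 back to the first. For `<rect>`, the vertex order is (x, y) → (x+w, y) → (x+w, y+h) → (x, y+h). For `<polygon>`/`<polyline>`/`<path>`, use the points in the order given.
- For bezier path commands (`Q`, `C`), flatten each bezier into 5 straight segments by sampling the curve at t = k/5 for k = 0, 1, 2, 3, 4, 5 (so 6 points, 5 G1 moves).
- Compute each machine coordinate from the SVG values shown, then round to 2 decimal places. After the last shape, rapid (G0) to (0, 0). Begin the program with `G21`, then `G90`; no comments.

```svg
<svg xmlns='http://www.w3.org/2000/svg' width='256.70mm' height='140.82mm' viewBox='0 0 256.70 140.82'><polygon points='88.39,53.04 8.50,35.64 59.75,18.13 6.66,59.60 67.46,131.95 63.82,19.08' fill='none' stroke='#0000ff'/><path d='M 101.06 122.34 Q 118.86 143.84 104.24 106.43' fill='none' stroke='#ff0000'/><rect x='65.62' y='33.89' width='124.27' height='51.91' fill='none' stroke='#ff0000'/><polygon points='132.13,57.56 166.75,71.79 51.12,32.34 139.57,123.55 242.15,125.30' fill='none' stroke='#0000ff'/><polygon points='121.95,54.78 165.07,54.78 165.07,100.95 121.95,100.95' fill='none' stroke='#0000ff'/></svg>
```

viewBox `0 0 256.70 140.82` with mm width/height → 1 unit = 1 mm. Flip: y_m = 140.82 − y_svg.

**Shape 1** — `<polygon>` closed polygon, stroke `#0000ff` → score (S519, F1794). Machine vertices: (88.39,87.78) → (8.50,105.18) → (59.75,122.69) → (6.66,81.22) → (67.46,8.87) → (63.82,121.74) → (88.39,87.78). Closed: final G1 returns to the first vertex.

**Shape 2** — `<path>` quadratic bezier, stroke `#ff0000` → cut (S783, F753). Control points (SVG): P0=(101.06,122.34), P1=(118.86,143.84), P2=(104.24,106.43); sampled at t=k/5. Machine vertices: (101.06,18.48) → (106.88,12.24) → (110.11,10.71) → (110.75,13.89) → (108.79,21.78) → (104.24,34.39). Open path.

**Shape 3** — `<rect>` rectangle, stroke `#ff0000` → cut (S783, F753). Machine vertices: (65.62,106.93) → (189.89,106.93) → (189.89,55.02) → (65.62,55.02) → (65.62,106.93). Closed: final G1 returns to the first vertex.

**Shape 4** — `<polygon>` closed polygon, stroke `#0000ff` → score (S519, F1794). Machine vertices: (132.13,83.26) → (166.75,69.03) → (51.12,108.48) → (139.57,17.27) → (242.15,15.52) → (132.13,83.26). Closed: final G1 returns to the first vertex.

**Shape 5** — `<polygon>` rectangle, stroke `#0000ff` → score (S519, F1794). Machine vertices: (121.95,86.04) → (165.07,86.04) → (165.07,39.87) → (121.95,39.87) → (121.95,86.04). Closed: final G1 returns to the first vertex.

G21
G90
G0 X88.39 Y87.78
M4 S519
G01 X8.50 Y105.18 F1794
G01 X59.75 Y122.69
G01 X6.66 Y81.22
G01 X67.46 Y8.87
G01 X63.82 Y121.74
G01 X88.39 Y87.78
G0 X101.06 Y18.48
M4 S783
G01 X106.88 Y12.24 F753
G01 X110.11 Y10.71
G01 X110.75 Y13.89
G01 X108.79 Y21.78
G01 X104.24 Y34.39
G0 X65.62 Y106.93
M4 S783
G01 X189.89 Y106.93 F753
G01 X189.89 Y55.02
G01 X65.62 Y55.02
G01 X65.62 Y106.93
G0 X132.13 Y83.26
M4 S519
G01 X166.75 Y69.03 F1794
G01 X51.12 Y108.48
G01 X139.57 Y17.27
G01 X242.15 Y15.52
G01 X132.13 Y83.26
G0 X121.95 Y86.04
M4 S519
G01 X165.07 Y86.04 F1794
G01 X165.07 Y39.87
G01 X121.95 Y39.87
G01 X121.95 Y86.04
M5
G0 X0.00 Y0.00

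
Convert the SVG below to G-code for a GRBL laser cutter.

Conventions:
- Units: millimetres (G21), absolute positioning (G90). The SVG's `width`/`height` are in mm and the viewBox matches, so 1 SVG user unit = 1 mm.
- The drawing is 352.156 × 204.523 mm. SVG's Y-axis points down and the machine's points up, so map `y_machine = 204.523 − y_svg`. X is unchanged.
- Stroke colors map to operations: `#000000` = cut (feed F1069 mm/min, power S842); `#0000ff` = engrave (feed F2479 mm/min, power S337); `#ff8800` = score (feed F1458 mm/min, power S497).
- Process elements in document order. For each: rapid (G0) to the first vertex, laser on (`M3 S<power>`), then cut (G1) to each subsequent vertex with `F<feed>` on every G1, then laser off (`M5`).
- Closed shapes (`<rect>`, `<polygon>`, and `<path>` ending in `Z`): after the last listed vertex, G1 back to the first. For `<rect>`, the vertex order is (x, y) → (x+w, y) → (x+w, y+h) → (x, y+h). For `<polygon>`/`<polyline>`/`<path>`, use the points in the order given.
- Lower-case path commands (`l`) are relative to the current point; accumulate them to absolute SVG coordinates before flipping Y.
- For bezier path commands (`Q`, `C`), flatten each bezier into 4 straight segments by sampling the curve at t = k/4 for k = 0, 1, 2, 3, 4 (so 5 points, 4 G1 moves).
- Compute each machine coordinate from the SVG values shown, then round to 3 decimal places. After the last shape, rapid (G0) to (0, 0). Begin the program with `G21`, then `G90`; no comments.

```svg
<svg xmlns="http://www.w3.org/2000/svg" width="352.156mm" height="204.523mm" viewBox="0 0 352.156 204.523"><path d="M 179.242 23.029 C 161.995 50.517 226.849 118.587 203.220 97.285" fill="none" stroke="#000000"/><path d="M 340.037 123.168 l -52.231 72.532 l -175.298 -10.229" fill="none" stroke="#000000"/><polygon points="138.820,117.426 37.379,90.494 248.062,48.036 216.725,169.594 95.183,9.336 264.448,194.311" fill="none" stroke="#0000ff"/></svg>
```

G21
G90
G0 X179.242 Y181.494
M3 S842
G1 X179.035 Y155.299 F1069
G1 X193.624 Y126.070 F1069
G1 X207.017 Y105.988 F1069
G1 X203.220 Y107.238 F1069
M5
G0 X340.037 Y81.355
M3 S842
G1 X287.806 Y8.823 F1069
G1 X112.508 Y19.052 F1069
M5
G0 X138.820 Y87.097
M3 S337
G1 X37.379 Y114.029 F2479
G1 X248.062 Y156.487 F2479
G1 X216.725 Y34.929 F2479
G1 X95.183 Y195.187 F2479
G1 X264.448 Y10.212 F2479
G1 X138.820 Y87.097 F2479
M5
G0 X0.000 Y0.000

1 u = 1 mm; y_m = 204.523 − y.

[1] `<path>` cubic bezier, #000000→cut S842 F1069: (179.242,181.494) → (179.035,155.299) → (193.624,126.070) → (207.017,105.988) → (203.220,107.238)

[2] `<path>` open polyline, #000000→cut S842 F1069: (340.037,81.355) → (287.806,8.823) → (112.508,19.052)

[3] `<polygon>` closed polygon, #0000ff→engrave S337 F2479: (138.820,87.097) → (37.379,114.029) → (248.062,156.487) → (216.725,34.929) → (95.183,195.187) → (264.448,10.212) → (138.820,87.097) (closed)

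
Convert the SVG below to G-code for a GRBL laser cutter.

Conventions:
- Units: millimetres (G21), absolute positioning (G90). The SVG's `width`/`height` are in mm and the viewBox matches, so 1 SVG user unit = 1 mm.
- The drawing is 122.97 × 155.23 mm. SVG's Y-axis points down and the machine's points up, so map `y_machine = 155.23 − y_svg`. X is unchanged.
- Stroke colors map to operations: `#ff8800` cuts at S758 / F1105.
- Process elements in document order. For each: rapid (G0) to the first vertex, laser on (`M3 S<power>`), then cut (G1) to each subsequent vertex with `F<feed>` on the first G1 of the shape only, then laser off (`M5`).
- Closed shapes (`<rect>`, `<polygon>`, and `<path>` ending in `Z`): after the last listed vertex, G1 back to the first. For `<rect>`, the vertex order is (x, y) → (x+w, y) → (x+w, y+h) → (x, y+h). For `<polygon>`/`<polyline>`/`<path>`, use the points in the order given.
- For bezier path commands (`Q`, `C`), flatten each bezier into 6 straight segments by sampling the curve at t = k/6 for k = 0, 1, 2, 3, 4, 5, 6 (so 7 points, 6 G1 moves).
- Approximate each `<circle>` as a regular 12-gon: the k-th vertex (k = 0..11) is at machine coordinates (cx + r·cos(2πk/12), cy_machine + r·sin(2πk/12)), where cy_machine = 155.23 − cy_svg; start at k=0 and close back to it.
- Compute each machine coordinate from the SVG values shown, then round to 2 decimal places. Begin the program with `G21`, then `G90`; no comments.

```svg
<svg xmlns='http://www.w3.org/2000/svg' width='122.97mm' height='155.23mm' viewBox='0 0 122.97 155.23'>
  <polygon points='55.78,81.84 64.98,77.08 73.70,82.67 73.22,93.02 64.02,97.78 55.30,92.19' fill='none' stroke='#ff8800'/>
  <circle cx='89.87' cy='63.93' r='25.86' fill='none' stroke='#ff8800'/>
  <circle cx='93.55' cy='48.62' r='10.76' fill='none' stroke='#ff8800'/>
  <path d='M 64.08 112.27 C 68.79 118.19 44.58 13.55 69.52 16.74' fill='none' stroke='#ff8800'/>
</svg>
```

G21
G90
G0 X55.78 Y73.39
M3 S758
G1 X64.98 Y78.15 F1105
G1 X73.70 Y72.56
G1 X73.22 Y62.21
G1 X64.02 Y57.45
G1 X55.30 Y63.04
G1 X55.78 Y73.39
M5
G0 X115.73 Y91.30
M3 S758
G1 X112.27 Y104.23 F1105
G1 X102.80 Y113.70
G1 X89.87 Y117.16
G1 X76.94 Y113.70
G1 X67.47 Y104.23
G1 X64.01 Y91.30
G1 X67.47 Y78.37
G1 X76.94 Y68.90
G1 X89.87 Y65.44
G1 X102.80 Y68.90
G1 X112.27 Y78.37
G1 X115.73 Y91.30
M5
G0 X104.31 Y106.61
M3 S758
G1 X102.87 Y111.99 F1105
G1 X98.93 Y115.93
G1 X93.55 Y117.37
G1 X88.17 Y115.93
G1 X84.23 Y111.99
G1 X82.79 Y106.61
G1 X84.23 Y101.23
G1 X88.17 Y97.29
G1 X93.55 Y95.85
G1 X98.93 Y97.29
G1 X102.87 Y101.23
G1 X104.31 Y106.61
M5
G0 X64.08 Y42.96
M3 S758
G1 X64.39 Y48.20 F1105
G1 X62.04 Y65.80
G1 X59.21 Y89.70
G1 X58.07 Y113.83
G1 X60.78 Y132.11
G1 X69.52 Y138.49
M5

1 u = 1 mm; y_m = 155.23 − y.

[1] `<polygon>` regular polygon, #ff8800→cut S758 F1105: (55.78,73.39) → (64.98,78.15) → (73.70,72.56) → (73.22,62.21) → (64.02,57.45) → (55.30,63.04) → (55.78,73.39) (closed)

[2] `<circle>` circle, #ff8800→cut S758 F1105: (115.73,91.30) → (112.27,104.23) → (102.80,113.70) → (89.87,117.16) → (76.94,113.70) → (67.47,104.23) → (64.01,91.30) → (67.47,78.37) → (76.94,68.90) → (89.87,65.44) → (102.80,68.90) → (112.27,78.37) → (115.73,91.30) (closed)

[3] `<circle>` circle, #ff8800→cut S758 F1105: (104.31,106.61) → (102.87,111.99) → (98.93,115.93) → (93.55,117.37) → (88.17,115.93) → (84.23,111.99) → (82.79,106.61) → (84.23,101.23) → (88.17,97.29) → (93.55,95.85) → (98.93,97.29) → (102.87,101.23) → (104.31,106.61) (closed)

[4] `<path>` cubic bezier, #ff8800→cut S758 F1105: (64.08,42.96) → (64.39,48.20) → (62.04,65.80) → (59.21,89.70) → (58.07,113.83) → (60.78,132.11) → (69.52,138.49)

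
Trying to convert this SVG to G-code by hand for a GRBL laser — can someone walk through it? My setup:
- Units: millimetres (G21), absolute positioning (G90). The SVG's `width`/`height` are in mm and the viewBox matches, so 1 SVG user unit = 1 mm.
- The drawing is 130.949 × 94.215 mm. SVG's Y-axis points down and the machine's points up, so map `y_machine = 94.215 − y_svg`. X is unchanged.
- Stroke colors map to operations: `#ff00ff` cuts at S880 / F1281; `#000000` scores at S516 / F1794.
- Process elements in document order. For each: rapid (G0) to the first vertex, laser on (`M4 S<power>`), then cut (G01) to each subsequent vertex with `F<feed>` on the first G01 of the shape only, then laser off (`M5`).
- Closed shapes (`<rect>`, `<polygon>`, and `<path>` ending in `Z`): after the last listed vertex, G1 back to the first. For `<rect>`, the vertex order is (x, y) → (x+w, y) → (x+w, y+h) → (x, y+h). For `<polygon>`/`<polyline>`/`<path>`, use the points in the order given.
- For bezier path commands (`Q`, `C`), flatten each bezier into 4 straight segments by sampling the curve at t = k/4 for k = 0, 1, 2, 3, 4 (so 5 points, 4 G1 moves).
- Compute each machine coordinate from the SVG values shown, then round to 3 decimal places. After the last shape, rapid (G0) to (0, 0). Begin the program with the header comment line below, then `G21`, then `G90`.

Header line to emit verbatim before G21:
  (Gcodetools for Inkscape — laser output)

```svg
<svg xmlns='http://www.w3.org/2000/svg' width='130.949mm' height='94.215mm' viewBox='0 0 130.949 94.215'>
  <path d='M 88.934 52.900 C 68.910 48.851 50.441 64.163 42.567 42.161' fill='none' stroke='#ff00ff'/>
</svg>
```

Since the viewBox matches the mm dimensions, user units are millimetres directly. The only transform is the Y-flip y_m = 94.215 − y_svg.

Shape 1 is a cubic bezier drawn with `<path>`. Its stroke #ff00ff means cut at S880, F1281. After flipping Y the toolpath is (88.934,41.315) → (74.349,41.607) → (61.194,39.952) → (50.318,41.663) → (42.567,52.054).

(Gcodetools for Inkscape — laser output)
G21
G90
G0 X88.934 Y41.315
M4 S880
G01 X74.349 Y41.607 F1281
G01 X61.194 Y39.952
G01 X50.318 Y41.663
G01 X42.567 Y52.054
M5
G0 X0.000 Y0.000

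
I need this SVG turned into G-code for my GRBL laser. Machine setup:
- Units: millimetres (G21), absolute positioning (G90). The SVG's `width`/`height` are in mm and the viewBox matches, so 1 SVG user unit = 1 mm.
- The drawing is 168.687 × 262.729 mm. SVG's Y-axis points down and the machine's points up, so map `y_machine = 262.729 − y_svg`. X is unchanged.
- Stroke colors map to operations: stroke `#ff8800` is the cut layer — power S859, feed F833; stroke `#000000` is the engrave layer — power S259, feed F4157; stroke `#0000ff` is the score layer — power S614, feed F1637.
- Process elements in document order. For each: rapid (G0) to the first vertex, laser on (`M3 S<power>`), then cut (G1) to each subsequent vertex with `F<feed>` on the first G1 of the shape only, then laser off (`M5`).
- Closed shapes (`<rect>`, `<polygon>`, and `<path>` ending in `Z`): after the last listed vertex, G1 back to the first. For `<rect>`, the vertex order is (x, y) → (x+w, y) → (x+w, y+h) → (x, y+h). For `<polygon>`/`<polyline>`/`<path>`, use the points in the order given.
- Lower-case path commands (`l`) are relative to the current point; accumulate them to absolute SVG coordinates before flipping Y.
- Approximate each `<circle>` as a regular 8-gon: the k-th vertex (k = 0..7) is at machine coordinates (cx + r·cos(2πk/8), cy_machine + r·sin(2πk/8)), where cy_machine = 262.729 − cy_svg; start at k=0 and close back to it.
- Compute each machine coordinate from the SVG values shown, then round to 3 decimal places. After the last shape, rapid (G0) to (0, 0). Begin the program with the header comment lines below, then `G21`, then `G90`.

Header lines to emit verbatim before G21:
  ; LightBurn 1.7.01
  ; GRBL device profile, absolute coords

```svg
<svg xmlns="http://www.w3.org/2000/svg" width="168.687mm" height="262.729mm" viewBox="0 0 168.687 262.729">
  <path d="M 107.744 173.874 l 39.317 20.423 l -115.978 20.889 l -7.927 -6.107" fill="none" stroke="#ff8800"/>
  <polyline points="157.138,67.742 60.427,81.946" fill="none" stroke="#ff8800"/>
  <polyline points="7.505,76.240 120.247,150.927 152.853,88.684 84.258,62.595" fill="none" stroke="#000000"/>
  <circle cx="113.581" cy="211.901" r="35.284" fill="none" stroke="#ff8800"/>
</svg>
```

1 u = 1 mm; y_m = 262.729 − y.

[1] `<path>` open polyline, #ff8800→cut S859 F833: (107.744,88.855) → (147.061,68.432) → (31.083,47.543) → (23.156,53.650)

[2] `<polyline>` line segment, #ff8800→cut S859 F833: (157.138,194.987) → (60.427,180.783)

[3] `<polyline>` open polyline, #000000→engrave S259 F4157: (7.505,186.489) → (120.247,111.802) → (152.853,174.045) → (84.258,200.134)

[4] `<circle>` circle, #ff8800→cut S859 F833: (148.865,50.828) → (138.531,75.778) → (113.581,86.112) → (88.631,75.778) → (78.297,50.828) → (88.631,25.878) → (113.581,15.544) → (138.531,25.878) → (148.865,50.828) (closed)

; LightBurn 1.7.01
; GRBL device profile, absolute coords
G21
G90
G0 X107.744 Y88.855
M3 S859
G1 X147.061 Y68.432 F833
G1 X31.083 Y47.543
G1 X23.156 Y53.650
M5
G0 X157.138 Y194.987
M3 S859
G1 X60.427 Y180.783 F833
M5
G0 X7.505 Y186.489
M3 S259
G1 X120.247 Y111.802 F4157
G1 X152.853 Y174.045
G1 X84.258 Y200.134
M5
G0 X148.865 Y50.828
M3 S859
G1 X138.531 Y75.778 F833
G1 X113.581 Y86.112
G1 X88.631 Y75.778
G1 X78.297 Y50.828
G1 X88.631 Y25.878
G1 X113.581 Y15.544
G1 X138.531 Y25.878
G1 X148.865 Y50.828
M5
G0 X0.000 Y0.000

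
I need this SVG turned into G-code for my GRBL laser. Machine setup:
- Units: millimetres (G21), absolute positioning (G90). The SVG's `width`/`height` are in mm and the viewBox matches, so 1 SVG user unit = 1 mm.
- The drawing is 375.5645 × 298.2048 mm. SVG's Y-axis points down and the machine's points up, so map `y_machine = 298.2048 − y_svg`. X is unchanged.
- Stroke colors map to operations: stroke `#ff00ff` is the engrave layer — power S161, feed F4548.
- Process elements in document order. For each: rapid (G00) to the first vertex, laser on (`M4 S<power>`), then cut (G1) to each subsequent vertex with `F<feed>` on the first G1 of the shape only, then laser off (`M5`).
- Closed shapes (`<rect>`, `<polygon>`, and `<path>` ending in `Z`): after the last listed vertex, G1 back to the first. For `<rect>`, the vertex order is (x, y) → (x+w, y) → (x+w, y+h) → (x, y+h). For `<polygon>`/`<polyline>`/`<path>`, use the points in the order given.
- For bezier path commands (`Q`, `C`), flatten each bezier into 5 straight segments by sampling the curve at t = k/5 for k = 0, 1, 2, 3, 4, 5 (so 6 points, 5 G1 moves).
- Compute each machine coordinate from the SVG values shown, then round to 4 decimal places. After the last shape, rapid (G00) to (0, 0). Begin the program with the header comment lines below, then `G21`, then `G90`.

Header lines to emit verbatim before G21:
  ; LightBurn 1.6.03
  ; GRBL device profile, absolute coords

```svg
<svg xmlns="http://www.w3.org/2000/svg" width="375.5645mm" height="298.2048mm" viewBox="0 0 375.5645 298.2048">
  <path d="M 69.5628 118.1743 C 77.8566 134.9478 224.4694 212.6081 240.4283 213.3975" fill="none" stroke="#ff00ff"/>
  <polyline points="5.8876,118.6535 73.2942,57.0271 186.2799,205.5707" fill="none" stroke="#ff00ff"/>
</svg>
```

; LightBurn 1.6.03
; GRBL device profile, absolute coords
G21
G90
G00 X69.5628 Y180.0305
M4 S161
G1 X88.9856 Y163.7620 F4548
G1 X128.6942 Y139.4931
G1 X175.7780 Y113.8361
G1 X217.3263 Y93.4034
G1 X240.4283 Y84.8073
M5
G00 X5.8876 Y179.5513
M4 S161
G1 X73.2942 Y241.1777 F4548
G1 X186.2799 Y92.6341
M5
G00 X0.0000 Y0.0000

1 u = 1 mm; y_m = 298.2048 − y.

[1] `<path>` cubic bezier, #ff00ff→engrave S161 F4548: (69.5628,180.0305) → (88.9856,163.7620) → (128.6942,139.4931) → (175.7780,113.8361) → (217.3263,93.4034) → (240.4283,84.8073)

[2] `<polyline>` open polyline, #ff00ff→engrave S161 F4548: (5.8876,179.5513) → (73.2942,241.1777) → (186.2799,92.6341)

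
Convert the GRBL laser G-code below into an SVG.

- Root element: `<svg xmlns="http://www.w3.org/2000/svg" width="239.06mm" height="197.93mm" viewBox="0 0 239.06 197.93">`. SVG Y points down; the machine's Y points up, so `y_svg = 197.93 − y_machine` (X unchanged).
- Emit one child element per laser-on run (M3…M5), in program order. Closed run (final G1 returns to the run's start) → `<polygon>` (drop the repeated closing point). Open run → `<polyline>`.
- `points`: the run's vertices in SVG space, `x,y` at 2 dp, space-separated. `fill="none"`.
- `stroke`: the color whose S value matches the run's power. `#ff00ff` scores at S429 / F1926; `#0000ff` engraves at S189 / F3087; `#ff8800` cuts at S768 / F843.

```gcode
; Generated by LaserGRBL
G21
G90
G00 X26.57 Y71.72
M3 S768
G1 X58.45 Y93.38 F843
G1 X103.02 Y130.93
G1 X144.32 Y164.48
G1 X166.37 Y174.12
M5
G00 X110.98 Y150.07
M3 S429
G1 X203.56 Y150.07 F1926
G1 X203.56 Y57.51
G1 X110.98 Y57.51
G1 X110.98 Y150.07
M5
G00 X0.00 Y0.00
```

<svg xmlns="http://www.w3.org/2000/svg" width="239.06mm" height="197.93mm" viewBox="0 0 239.06 197.93">
  <polyline points="26.57,126.21 58.45,104.55 103.02,67.00 144.32,33.45 166.37,23.81" fill="none" stroke="#ff8800"/>
  <polygon points="110.98,47.86 203.56,47.86 203.56,140.42 110.98,140.42" fill="none" stroke="#ff00ff"/>
</svg>

Machine Y-up, SVG Y-down with viewBox height 197.93, so y_svg = 197.93 − y_machine; X carries over.

Run 1: power S768 maps to stroke `#ff8800` (cut). The run is open, so emit a `<polyline>` with points (Y-flipped): 26.57,126.21 58.45,104.55 103.02,67.00 144.32,33.45 166.37,23.81.

Run 2: power S429 maps to stroke `#ff00ff` (score). The run returns to its start, so emit a `<polygon>` with points (Y-flipped): 110.98,47.86 203.56,47.86 203.56,140.42 110.98,140.42.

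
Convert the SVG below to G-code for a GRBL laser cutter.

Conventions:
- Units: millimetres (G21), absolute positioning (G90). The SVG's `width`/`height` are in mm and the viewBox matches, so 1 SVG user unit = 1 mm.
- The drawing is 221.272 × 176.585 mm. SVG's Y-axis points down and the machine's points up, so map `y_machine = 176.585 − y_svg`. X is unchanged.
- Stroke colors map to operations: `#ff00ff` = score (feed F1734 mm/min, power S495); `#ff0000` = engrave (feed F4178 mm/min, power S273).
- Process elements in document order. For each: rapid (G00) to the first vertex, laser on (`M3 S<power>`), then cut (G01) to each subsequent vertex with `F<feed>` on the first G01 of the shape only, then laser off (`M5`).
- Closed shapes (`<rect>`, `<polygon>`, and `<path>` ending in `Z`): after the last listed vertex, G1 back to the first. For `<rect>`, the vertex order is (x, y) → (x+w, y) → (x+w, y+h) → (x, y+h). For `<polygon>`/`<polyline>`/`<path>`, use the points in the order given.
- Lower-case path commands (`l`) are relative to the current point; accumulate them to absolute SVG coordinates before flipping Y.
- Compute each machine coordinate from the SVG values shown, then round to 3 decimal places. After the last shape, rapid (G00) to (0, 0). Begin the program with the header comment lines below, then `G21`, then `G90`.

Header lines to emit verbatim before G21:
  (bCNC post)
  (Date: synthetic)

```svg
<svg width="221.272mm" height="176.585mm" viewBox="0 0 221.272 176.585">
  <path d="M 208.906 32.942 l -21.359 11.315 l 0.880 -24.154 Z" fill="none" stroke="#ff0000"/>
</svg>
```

viewBox `0 0 221.272 176.585` with mm width/height → 1 unit = 1 mm. Flip: y_m = 176.585 − y_svg.

**Shape 1** — `<path>` regular polygon, stroke `#ff0000` → engrave (S273, F4178). Machine vertices: (208.906,143.643) → (187.547,132.328) → (188.427,156.482) → (208.906,143.643). Closed: final G1 returns to the first vertex.

(bCNC post)
(Date: synthetic)
G21
G90
G00 X208.906 Y143.643
M3 S273
G01 X187.547 Y132.328 F4178
G01 X188.427 Y156.482
G01 X208.906 Y143.643
M5
G00 X0.000 Y0.000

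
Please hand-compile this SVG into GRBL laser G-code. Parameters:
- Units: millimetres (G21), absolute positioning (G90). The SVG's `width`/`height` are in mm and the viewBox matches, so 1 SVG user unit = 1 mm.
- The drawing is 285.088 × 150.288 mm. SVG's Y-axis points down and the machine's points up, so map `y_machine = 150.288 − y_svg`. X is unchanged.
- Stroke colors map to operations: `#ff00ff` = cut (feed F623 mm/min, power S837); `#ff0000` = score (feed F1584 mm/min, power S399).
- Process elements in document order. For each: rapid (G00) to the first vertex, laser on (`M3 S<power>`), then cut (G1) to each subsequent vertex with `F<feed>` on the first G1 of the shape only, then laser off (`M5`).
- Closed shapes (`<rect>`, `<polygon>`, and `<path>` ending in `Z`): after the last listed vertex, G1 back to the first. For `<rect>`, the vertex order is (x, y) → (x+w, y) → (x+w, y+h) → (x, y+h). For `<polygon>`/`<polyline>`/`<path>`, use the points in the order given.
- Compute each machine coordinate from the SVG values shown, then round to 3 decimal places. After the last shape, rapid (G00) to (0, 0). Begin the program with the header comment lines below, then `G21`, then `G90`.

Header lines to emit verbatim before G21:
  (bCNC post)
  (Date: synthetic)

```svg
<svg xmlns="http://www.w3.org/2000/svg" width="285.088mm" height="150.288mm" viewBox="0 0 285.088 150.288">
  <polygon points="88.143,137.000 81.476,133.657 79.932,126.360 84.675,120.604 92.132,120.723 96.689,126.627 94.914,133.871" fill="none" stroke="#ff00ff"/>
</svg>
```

Since the viewBox matches the mm dimensions, user units are millimetres directly. The only transform is the Y-flip y_m = 150.288 − y_svg.

Shape 1 is a regular polygon drawn with `<polygon>`. Its stroke #ff00ff means cut at S837, F623. After flipping Y the toolpath is (88.143,13.288) → (81.476,16.631) → (79.932,23.928) → (84.675,29.684) → (92.132,29.565) → (96.689,23.661) → (94.914,16.417) → (88.143,13.288), returning to the start.

(bCNC post)
(Date: synthetic)
G21
G90
G00 X88.143 Y13.288
M3 S837
G1 X81.476 Y16.631 F623
G1 X79.932 Y23.928
G1 X84.675 Y29.684
G1 X92.132 Y29.565
G1 X96.689 Y23.661
G1 X94.914 Y16.417
G1 X88.143 Y13.288
M5
G00 X0.000 Y0.000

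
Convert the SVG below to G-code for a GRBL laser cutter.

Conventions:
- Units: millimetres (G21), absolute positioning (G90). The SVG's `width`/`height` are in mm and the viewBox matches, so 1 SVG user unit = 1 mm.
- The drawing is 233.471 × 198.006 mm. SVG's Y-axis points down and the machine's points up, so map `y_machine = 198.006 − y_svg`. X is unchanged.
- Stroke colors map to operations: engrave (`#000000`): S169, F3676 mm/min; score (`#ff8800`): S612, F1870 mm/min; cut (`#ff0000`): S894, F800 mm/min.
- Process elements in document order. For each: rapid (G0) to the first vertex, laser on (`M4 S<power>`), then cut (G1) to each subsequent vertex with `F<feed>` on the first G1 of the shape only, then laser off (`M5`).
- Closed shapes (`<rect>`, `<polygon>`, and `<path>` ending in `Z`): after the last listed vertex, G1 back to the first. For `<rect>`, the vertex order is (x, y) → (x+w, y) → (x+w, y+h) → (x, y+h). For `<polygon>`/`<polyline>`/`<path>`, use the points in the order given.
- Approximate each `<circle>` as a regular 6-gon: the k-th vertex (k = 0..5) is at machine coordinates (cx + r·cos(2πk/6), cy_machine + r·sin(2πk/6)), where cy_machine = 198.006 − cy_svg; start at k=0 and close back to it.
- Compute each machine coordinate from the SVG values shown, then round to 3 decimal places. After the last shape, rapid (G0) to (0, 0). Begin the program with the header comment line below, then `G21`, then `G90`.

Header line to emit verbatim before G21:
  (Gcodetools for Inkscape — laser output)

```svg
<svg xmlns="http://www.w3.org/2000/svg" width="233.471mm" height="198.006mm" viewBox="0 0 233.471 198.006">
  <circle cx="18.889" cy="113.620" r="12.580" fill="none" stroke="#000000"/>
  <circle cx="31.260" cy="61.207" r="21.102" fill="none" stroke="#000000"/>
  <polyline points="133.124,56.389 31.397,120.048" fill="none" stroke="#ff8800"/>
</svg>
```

viewBox `0 0 233.471 198.006` with mm width/height → 1 unit = 1 mm. Flip: y_m = 198.006 − y_svg.

**Shape 1** — `<circle>` circle, stroke `#000000` → engrave (S169, F3676). Machine vertices: (31.469,84.386) → (25.179,95.281) → (12.599,95.281) → (6.309,84.386) → (12.599,73.491) → (25.179,73.491) → (31.469,84.386). Closed: final G1 returns to the first vertex.

**Shape 2** — `<circle>` circle, stroke `#000000` → engrave (S169, F3676). Machine vertices: (52.362,136.799) → (41.811,155.074) → (20.709,155.074) → (10.158,136.799) → (20.709,118.524) → (41.811,118.524) → (52.362,136.799). Closed: final G1 returns to the first vertex.

**Shape 3** — `<polyline>` line segment, stroke `#ff8800` → score (S612, F1870). Machine vertices: (133.124,141.617) → (31.397,77.958). Open path.

(Gcodetools for Inkscape — laser output)
G21
G90
G0 X31.469 Y84.386
M4 S169
G1 X25.179 Y95.281 F3676
G1 X12.599 Y95.281
G1 X6.309 Y84.386
G1 X12.599 Y73.491
G1 X25.179 Y73.491
G1 X31.469 Y84.386
M5
G0 X52.362 Y136.799
M4 S169
G1 X41.811 Y155.074 F3676
G1 X20.709 Y155.074
G1 X10.158 Y136.799
G1 X20.709 Y118.524
G1 X41.811 Y118.524
G1 X52.362 Y136.799
M5
G0 X133.124 Y141.617
M4 S612
G1 X31.397 Y77.958 F1870
M5
G0 X0.000 Y0.000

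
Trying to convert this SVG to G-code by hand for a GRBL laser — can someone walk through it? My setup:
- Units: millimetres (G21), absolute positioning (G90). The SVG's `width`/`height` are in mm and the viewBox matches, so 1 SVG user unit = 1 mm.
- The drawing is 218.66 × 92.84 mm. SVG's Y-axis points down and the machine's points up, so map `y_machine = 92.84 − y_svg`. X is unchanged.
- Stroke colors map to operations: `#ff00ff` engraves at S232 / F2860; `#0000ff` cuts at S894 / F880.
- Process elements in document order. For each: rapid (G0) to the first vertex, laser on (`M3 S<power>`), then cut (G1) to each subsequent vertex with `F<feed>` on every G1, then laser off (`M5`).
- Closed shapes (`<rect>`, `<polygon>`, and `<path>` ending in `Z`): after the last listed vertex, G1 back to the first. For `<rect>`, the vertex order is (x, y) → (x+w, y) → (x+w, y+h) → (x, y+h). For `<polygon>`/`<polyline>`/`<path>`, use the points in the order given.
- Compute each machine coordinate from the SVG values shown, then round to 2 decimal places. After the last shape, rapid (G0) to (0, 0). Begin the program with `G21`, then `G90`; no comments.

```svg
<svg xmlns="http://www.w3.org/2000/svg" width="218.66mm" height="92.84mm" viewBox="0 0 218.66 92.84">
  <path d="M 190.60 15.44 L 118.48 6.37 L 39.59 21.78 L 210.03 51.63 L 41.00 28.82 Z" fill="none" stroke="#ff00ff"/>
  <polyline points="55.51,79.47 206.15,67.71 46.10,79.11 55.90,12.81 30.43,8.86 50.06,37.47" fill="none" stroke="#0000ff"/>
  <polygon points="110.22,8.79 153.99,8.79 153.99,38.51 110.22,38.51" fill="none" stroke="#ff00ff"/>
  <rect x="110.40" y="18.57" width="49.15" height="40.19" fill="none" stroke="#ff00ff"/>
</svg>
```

G21
G90
G0 X190.60 Y77.40
M3 S232
G1 X118.48 Y86.47 F2860
G1 X39.59 Y71.06 F2860
G1 X210.03 Y41.21 F2860
G1 X41.00 Y64.02 F2860
G1 X190.60 Y77.40 F2860
M5
G0 X55.51 Y13.37
M3 S894
G1 X206.15 Y25.13 F880
G1 X46.10 Y13.73 F880
G1 X55.90 Y80.03 F880
G1 X30.43 Y83.98 F880
G1 X50.06 Y55.37 F880
M5
G0 X110.22 Y84.05
M3 S232
G1 X153.99 Y84.05 F2860
G1 X153.99 Y54.33 F2860
G1 X110.22 Y54.33 F2860
G1 X110.22 Y84.05 F2860
M5
G0 X110.40 Y74.27
M3 S232
G1 X159.55 Y74.27 F2860
G1 X159.55 Y34.08 F2860
G1 X110.40 Y34.08 F2860
G1 X110.40 Y74.27 F2860
M5
G0 X0.00 Y0.00

Since the viewBox matches the mm dimensions, user units are millimetres directly. The only transform is the Y-flip y_m = 92.84 − y_svg.

Shape 1 is a closed polygon drawn with `<path>`. Its stroke #ff00ff means engrave at S232, F2860. After flipping Y the toolpath is (190.60,77.40) → (118.48,86.47) → (39.59,71.06) → (210.03,41.21) → (41.00,64.02) → (190.60,77.40), returning to the start.

Shape 2 is a open polyline drawn with `<polyline>`. Its stroke #0000ff means cut at S894, F880. After flipping Y the toolpath is (55.51,13.37) → (206.15,25.13) → (46.10,13.73) → (55.90,80.03) → (30.43,83.98) → (50.06,55.37).

Shape 3 is a rectangle drawn with `<polygon>`. Its stroke #ff00ff means engrave at S232, F2860. After flipping Y the toolpath is (110.22,84.05) → (153.99,84.05) → (153.99,54.33) → (110.22,54.33) → (110.22,84.05), returning to the start.

Shape 4 is a rectangle drawn with `<rect>`. Its stroke #ff00ff means engrave at S232, F2860. After flipping Y the toolpath is (110.40,74.27) → (159.55,74.27) → (159.55,34.08) → (110.40,34.08) → (110.40,74.27), returning to the start.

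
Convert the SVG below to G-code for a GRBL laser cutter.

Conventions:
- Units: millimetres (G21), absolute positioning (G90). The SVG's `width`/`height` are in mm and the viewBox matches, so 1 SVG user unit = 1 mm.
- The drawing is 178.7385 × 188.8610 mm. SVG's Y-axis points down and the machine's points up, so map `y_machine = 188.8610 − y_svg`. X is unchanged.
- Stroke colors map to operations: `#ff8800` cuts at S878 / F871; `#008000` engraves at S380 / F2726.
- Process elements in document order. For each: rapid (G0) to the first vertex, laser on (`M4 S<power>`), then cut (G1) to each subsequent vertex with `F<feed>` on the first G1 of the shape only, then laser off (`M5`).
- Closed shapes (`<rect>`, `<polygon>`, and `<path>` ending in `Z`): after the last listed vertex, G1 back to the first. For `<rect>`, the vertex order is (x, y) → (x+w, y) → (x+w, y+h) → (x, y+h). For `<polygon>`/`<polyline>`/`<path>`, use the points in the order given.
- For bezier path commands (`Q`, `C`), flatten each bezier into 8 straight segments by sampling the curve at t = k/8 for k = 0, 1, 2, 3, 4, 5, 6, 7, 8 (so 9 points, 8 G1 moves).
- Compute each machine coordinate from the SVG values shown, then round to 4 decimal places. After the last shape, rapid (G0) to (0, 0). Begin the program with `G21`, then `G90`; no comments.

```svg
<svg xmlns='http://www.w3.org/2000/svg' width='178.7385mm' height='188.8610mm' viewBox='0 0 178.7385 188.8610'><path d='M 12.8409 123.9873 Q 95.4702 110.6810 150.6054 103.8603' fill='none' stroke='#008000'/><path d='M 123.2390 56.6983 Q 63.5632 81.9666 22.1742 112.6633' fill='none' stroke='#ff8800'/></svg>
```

G21
G90
G0 X12.8409 Y64.8737
M4 S380
G1 X33.0686 Y68.0989 F2726
G1 X52.4372 Y71.1215
G1 X70.9465 Y73.9414
G1 X88.5967 Y76.5586
G1 X105.3876 Y78.9731
G1 X121.3194 Y81.1850
G1 X136.3920 Y83.1942
G1 X150.6054 Y85.0007
M5
G0 X123.2390 Y132.1627
M4 S878
G1 X108.6058 Y125.7608 F871
G1 X94.5440 Y119.1893
G1 X81.0537 Y112.4481
G1 X68.1349 Y105.5373
G1 X55.7875 Y98.4569
G1 X44.0116 Y91.2068
G1 X32.8072 Y83.7871
G1 X22.1742 Y76.1977
M5
G0 X0.0000 Y0.0000

1 u = 1 mm; y_m = 188.8610 − y.

[1] `<path>` quadratic bezier, #008000→engrave S380 F2726: (12.8409,64.8737) → (33.0686,68.0989) → (52.4372,71.1215) → (70.9465,73.9414) → (88.5967,76.5586) → (105.3876,78.9731) → (121.3194,81.1850) → (136.3920,83.1942) → (150.6054,85.0007)

[2] `<path>` quadratic bezier, #ff8800→cut S878 F871: (123.2390,132.1627) → (108.6058,125.7608) → (94.5440,119.1893) → (81.0537,112.4481) → (68.1349,105.5373) → (55.7875,98.4569) → (44.0116,91.2068) → (32.8072,83.7871) → (22.1742,76.1977)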